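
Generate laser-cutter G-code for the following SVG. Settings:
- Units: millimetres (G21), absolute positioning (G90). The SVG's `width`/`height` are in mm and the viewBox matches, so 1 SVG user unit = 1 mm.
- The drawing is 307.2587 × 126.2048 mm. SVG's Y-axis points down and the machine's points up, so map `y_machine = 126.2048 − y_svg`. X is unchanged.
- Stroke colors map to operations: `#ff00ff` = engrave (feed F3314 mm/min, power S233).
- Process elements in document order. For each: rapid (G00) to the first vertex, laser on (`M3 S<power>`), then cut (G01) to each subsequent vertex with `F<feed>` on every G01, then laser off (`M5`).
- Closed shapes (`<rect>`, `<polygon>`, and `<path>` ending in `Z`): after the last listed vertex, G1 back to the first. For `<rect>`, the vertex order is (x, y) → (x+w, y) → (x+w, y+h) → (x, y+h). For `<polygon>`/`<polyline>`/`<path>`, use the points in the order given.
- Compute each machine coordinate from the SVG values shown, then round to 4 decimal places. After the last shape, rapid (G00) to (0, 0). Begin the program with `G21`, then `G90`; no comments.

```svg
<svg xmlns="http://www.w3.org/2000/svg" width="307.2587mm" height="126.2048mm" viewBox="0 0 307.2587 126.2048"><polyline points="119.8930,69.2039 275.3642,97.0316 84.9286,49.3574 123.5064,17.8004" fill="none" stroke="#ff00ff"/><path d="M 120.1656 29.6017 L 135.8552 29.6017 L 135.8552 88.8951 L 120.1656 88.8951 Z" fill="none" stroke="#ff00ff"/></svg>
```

G21
G90
G00 X119.8930 Y57.0009
M3 S233
G01 X275.3642 Y29.1732 F3314
G01 X84.9286 Y76.8474 F3314
G01 X123.5064 Y108.4044 F3314
M5
G00 X120.1656 Y96.6031
M3 S233
G01 X135.8552 Y96.6031 F3314
G01 X135.8552 Y37.3097 F3314
G01 X120.1656 Y37.3097 F3314
G01 X120.1656 Y96.6031 F3314
M5
G00 X0.0000 Y0.0000

viewBox `0 0 307.2587 126.2048` with mm width/height → 1 unit = 1 mm. Flip: y_m = 126.2048 − y_svg.

**Shape 1** — `<polyline>` open polyline, stroke `#ff00ff` → engrave (S233, F3314). Machine vertices: (119.8930,57.0009) → (275.3642,29.1732) → (84.9286,76.8474) → (123.5064,108.4044). Open path.

**Shape 2** — `<path>` rectangle, stroke `#ff00ff` → engrave (S233, F3314). Machine vertices: (120.1656,96.6031) → (135.8552,96.6031) → (135.8552,37.3097) → (120.1656,37.3097) → (120.1656,96.6031). Closed: final G1 returns to the first vertex.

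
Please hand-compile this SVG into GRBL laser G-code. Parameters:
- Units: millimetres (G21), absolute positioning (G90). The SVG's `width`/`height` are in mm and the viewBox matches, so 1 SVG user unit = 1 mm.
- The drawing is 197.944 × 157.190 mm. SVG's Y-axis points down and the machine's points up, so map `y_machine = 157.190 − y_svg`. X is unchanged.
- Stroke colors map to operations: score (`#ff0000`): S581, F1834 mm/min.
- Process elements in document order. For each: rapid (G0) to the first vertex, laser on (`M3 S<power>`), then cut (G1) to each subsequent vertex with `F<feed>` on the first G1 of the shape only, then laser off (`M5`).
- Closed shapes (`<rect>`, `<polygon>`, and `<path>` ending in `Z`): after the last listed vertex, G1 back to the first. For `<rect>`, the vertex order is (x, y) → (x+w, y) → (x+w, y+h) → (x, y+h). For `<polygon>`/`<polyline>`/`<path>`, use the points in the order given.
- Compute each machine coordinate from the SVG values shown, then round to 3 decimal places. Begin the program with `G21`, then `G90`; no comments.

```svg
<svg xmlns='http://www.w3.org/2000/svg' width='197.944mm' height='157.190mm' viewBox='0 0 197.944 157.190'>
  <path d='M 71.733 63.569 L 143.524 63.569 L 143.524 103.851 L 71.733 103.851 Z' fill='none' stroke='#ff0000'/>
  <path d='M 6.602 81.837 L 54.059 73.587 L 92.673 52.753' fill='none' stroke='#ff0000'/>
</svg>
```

Since the viewBox matches the mm dimensions, user units are millimetres directly. The only transform is the Y-flip y_m = 157.190 − y_svg.

Shape 1 is a rectangle drawn with `<path>`. Its stroke #ff0000 means score at S581, F1834. After flipping Y the toolpath is (71.733,93.621) → (143.524,93.621) → (143.524,53.339) → (71.733,53.339) → (71.733,93.621), returning to the start.

Shape 2 is a open polyline drawn with `<path>`. Its stroke #ff0000 means score at S581, F1834. After flipping Y the toolpath is (6.602,75.353) → (54.059,83.603) → (92.673,104.437).

G21
G90
G0 X71.733 Y93.621
M3 S581
G1 X143.524 Y93.621 F1834
G1 X143.524 Y53.339
G1 X71.733 Y53.339
G1 X71.733 Y93.621
M5
G0 X6.602 Y75.353
M3 S581
G1 X54.059 Y83.603 F1834
G1 X92.673 Y104.437
M5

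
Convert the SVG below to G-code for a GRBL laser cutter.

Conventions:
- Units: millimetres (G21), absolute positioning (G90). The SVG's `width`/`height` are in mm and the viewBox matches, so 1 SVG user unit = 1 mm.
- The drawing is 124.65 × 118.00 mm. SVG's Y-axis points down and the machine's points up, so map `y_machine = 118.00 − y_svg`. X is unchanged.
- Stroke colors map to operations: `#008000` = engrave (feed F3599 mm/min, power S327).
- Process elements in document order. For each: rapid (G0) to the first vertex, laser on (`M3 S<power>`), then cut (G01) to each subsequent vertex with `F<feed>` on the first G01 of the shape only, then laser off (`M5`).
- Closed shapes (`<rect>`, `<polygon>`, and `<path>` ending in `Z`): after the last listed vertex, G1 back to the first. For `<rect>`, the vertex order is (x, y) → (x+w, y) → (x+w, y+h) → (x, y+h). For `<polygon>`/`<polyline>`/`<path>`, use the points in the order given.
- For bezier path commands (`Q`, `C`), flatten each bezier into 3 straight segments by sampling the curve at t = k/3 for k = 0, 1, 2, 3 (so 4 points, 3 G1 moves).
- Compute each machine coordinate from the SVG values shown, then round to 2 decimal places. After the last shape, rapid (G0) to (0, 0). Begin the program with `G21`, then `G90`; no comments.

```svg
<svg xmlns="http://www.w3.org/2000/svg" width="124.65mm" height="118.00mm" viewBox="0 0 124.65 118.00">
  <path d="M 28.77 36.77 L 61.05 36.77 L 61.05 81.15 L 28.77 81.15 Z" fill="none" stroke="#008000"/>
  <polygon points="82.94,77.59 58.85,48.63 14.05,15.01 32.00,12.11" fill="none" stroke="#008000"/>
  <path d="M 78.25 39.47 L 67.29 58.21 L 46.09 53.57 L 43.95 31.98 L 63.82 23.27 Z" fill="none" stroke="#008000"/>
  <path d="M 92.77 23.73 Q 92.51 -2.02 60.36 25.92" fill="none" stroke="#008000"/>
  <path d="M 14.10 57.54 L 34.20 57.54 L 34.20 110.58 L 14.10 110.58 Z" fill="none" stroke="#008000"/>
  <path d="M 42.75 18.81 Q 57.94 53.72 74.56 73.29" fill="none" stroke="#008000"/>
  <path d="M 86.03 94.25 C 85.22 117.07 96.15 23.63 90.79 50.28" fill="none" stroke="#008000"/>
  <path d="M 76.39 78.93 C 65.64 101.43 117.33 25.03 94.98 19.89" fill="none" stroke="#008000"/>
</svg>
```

1 u = 1 mm; y_m = 118.00 − y.

[1] `<path>` rectangle, #008000→engrave S327 F3599: (28.77,81.23) → (61.05,81.23) → (61.05,36.85) → (28.77,36.85) → (28.77,81.23) (closed)

[2] `<polygon>` closed polygon, #008000→engrave S327 F3599: (82.94,40.41) → (58.85,69.37) → (14.05,102.99) → (32.00,105.89) → (82.94,40.41) (closed)

[3] `<path>` regular polygon, #008000→engrave S327 F3599: (78.25,78.53) → (67.29,59.79) → (46.09,64.43) → (43.95,86.02) → (63.82,94.73) → (78.25,78.53) (closed)

[4] `<path>` quadratic bezier, #008000→engrave S327 F3599: (92.77,94.27) → (89.05,105.47) → (78.25,104.74) → (60.36,92.08)

[5] `<path>` rectangle, #008000→engrave S327 F3599: (14.10,60.46) → (34.20,60.46) → (34.20,7.42) → (14.10,7.42) → (14.10,60.46) (closed)

[6] `<path>` quadratic bezier, #008000→engrave S327 F3599: (42.75,99.19) → (53.04,77.62) → (63.64,59.46) → (74.56,44.71)

[7] `<path>` cubic bezier, #008000→engrave S327 F3599: (86.03,23.75) → (88.10,30.93) → (91.76,63.09) → (90.79,67.72)

[8] `<path>` cubic bezier, #008000→engrave S327 F3599: (76.39,39.07) → (81.40,43.23) → (97.70,75.52) → (94.98,98.11)

G21
G90
G0 X28.77 Y81.23
M3 S327
G01 X61.05 Y81.23 F3599
G01 X61.05 Y36.85
G01 X28.77 Y36.85
G01 X28.77 Y81.23
M5
G0 X82.94 Y40.41
M3 S327
G01 X58.85 Y69.37 F3599
G01 X14.05 Y102.99
G01 X32.00 Y105.89
G01 X82.94 Y40.41
M5
G0 X78.25 Y78.53
M3 S327
G01 X67.29 Y59.79 F3599
G01 X46.09 Y64.43
G01 X43.95 Y86.02
G01 X63.82 Y94.73
G01 X78.25 Y78.53
M5
G0 X92.77 Y94.27
M3 S327
G01 X89.05 Y105.47 F3599
G01 X78.25 Y104.74
G01 X60.36 Y92.08
M5
G0 X14.10 Y60.46
M3 S327
G01 X34.20 Y60.46 F3599
G01 X34.20 Y7.42
G01 X14.10 Y7.42
G01 X14.10 Y60.46
M5
G0 X42.75 Y99.19
M3 S327
G01 X53.04 Y77.62 F3599
G01 X63.64 Y59.46
G01 X74.56 Y44.71
M5
G0 X86.03 Y23.75
M3 S327
G01 X88.10 Y30.93 F3599
G01 X91.76 Y63.09
G01 X90.79 Y67.72
M5
G0 X76.39 Y39.07
M3 S327
G01 X81.40 Y43.23 F3599
G01 X97.70 Y75.52
G01 X94.98 Y98.11
M5
G0 X0.00 Y0.00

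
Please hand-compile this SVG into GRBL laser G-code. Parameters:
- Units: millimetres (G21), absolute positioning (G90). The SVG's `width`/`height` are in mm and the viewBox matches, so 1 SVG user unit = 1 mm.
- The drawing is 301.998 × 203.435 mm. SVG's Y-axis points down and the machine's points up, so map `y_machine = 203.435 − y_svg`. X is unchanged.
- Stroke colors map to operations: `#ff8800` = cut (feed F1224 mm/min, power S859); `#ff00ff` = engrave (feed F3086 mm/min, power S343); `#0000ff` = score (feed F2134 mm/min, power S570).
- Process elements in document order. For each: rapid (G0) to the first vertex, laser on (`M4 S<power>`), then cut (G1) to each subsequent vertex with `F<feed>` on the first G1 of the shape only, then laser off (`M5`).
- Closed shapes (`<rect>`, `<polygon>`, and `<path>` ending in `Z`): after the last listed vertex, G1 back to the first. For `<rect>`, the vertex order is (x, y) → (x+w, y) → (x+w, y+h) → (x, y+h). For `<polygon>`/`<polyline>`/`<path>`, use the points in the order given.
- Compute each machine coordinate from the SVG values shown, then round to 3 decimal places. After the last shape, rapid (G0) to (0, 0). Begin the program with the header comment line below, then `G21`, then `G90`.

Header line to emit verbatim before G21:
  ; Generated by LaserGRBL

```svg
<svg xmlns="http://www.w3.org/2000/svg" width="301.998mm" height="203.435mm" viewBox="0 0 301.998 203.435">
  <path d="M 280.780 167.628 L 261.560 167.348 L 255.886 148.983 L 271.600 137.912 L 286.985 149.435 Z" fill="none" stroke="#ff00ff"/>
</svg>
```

; Generated by LaserGRBL
G21
G90
G0 X280.780 Y35.807
M4 S343
G1 X261.560 Y36.087 F3086
G1 X255.886 Y54.452
G1 X271.600 Y65.523
G1 X286.985 Y54.000
G1 X280.780 Y35.807
M5
G0 X0.000 Y0.000

viewBox `0 0 301.998 203.435` with mm width/height → 1 unit = 1 mm. Flip: y_m = 203.435 − y_svg.

**Shape 1** — `<path>` regular polygon, stroke `#ff00ff` → engrave (S343, F3086). Machine vertices: (280.780,35.807) → (261.560,36.087) → (255.886,54.452) → (271.600,65.523) → (286.985,54.000) → (280.780,35.807). Closed: final G1 returns to the first vertex.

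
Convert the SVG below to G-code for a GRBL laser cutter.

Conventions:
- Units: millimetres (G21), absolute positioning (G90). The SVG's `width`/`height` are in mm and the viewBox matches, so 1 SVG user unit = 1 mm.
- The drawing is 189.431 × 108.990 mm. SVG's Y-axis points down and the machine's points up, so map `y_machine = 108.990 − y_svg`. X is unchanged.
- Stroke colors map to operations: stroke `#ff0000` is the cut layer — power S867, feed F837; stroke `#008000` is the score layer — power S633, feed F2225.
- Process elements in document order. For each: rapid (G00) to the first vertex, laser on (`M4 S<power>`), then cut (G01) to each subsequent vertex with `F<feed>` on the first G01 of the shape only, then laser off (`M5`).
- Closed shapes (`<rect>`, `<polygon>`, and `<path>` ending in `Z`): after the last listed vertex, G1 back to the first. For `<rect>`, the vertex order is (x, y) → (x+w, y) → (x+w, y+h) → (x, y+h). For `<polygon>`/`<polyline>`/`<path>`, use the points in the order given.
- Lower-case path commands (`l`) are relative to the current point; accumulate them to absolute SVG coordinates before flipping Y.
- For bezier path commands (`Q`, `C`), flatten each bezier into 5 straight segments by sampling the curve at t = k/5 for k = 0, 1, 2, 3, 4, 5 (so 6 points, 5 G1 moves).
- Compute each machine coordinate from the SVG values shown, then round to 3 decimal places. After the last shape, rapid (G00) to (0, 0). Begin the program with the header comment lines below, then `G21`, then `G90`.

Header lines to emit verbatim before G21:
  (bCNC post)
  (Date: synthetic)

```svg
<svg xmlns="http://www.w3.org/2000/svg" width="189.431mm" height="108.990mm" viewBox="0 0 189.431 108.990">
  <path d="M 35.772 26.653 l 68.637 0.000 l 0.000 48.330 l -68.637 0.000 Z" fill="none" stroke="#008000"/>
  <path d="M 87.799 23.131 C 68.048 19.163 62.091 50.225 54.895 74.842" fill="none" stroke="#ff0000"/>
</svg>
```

(bCNC post)
(Date: synthetic)
G21
G90
G00 X35.772 Y82.337
M4 S633
G01 X104.409 Y82.337 F2225
G01 X104.409 Y34.007
G01 X35.772 Y34.007
G01 X35.772 Y82.337
M5
G00 X87.799 Y85.859
M4 S867
G01 X77.483 Y84.368 F837
G01 X69.757 Y76.461
G01 X63.898 Y64.128
G01 X59.184 Y49.360
G01 X54.895 Y34.148
M5
G00 X0.000 Y0.000

1 u = 1 mm; y_m = 108.990 − y.

[1] `<path>` rectangle, #008000→score S633 F2225: (35.772,82.337) → (104.409,82.337) → (104.409,34.007) → (35.772,34.007) → (35.772,82.337) (closed)

[2] `<path>` cubic bezier, #ff0000→cut S867 F837: (87.799,85.859) → (77.483,84.368) → (69.757,76.461) → (63.898,64.128) → (59.184,49.360) → (54.895,34.148)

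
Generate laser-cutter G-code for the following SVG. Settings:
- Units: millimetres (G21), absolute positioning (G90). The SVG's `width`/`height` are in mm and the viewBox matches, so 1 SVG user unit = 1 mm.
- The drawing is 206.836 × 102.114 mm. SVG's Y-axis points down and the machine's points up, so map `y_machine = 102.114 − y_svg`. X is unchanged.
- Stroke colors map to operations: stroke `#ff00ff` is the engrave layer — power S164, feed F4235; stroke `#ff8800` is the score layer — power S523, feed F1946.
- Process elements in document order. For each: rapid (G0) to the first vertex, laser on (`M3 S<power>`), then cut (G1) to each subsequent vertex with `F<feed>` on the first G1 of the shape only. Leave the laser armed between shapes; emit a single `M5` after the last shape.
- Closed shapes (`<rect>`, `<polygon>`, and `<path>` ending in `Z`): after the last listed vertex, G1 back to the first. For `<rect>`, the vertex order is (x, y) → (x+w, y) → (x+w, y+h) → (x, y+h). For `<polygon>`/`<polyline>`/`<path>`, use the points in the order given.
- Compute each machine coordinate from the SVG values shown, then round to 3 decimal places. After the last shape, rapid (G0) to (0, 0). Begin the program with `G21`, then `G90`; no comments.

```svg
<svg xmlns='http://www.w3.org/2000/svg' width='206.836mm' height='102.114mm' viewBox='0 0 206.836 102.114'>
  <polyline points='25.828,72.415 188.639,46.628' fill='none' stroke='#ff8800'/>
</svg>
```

1 u = 1 mm; y_m = 102.114 − y.

[1] `<polyline>` line segment, #ff8800→score S523 F1946: (25.828,29.699) → (188.639,55.486)

G21
G90
G0 X25.828 Y29.699
M3 S523
G1 X188.639 Y55.486 F1946
M5
G0 X0.000 Y0.000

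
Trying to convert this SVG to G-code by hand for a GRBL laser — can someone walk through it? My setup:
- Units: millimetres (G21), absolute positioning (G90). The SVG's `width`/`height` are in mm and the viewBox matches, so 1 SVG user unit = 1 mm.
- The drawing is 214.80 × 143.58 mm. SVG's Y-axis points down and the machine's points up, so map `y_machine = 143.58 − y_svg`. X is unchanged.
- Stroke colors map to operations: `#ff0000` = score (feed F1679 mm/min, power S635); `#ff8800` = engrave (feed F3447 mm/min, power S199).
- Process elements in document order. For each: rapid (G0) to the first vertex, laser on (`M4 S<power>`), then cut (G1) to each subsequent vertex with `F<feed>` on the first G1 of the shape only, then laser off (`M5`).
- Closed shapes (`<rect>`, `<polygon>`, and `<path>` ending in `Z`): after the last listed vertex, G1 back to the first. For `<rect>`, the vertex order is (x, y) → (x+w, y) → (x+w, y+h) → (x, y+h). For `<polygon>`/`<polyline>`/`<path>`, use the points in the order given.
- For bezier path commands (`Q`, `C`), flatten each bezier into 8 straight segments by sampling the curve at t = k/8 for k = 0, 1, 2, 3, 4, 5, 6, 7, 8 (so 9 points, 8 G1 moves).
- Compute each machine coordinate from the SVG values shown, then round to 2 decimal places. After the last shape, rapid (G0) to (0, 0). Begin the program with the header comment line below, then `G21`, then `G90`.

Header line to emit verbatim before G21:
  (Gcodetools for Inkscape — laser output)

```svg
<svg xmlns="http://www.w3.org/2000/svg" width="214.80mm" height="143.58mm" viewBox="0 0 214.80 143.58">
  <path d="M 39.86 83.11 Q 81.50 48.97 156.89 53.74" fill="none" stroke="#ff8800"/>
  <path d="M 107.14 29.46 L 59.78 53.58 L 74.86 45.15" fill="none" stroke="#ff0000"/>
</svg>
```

Since the viewBox matches the mm dimensions, user units are millimetres directly. The only transform is the Y-flip y_m = 143.58 − y_svg.

Shape 1 is a quadratic bezier drawn with `<path>`. Its stroke #ff8800 means engrave at S199, F3447. After flipping Y the toolpath is (39.86,60.47) → (50.80,68.40) → (62.79,75.11) → (75.84,80.60) → (89.94,84.88) → (105.09,87.95) → (121.30,89.79) → (138.57,90.42) → (156.89,89.84).

Shape 2 is a open polyline drawn with `<path>`. Its stroke #ff0000 means score at S635, F1679. After flipping Y the toolpath is (107.14,114.12) → (59.78,90.00) → (74.86,98.43).

(Gcodetools for Inkscape — laser output)
G21
G90
G0 X39.86 Y60.47
M4 S199
G1 X50.80 Y68.40 F3447
G1 X62.79 Y75.11
G1 X75.84 Y80.60
G1 X89.94 Y84.88
G1 X105.09 Y87.95
G1 X121.30 Y89.79
G1 X138.57 Y90.42
G1 X156.89 Y89.84
M5
G0 X107.14 Y114.12
M4 S635
G1 X59.78 Y90.00 F1679
G1 X74.86 Y98.43
M5
G0 X0.00 Y0.00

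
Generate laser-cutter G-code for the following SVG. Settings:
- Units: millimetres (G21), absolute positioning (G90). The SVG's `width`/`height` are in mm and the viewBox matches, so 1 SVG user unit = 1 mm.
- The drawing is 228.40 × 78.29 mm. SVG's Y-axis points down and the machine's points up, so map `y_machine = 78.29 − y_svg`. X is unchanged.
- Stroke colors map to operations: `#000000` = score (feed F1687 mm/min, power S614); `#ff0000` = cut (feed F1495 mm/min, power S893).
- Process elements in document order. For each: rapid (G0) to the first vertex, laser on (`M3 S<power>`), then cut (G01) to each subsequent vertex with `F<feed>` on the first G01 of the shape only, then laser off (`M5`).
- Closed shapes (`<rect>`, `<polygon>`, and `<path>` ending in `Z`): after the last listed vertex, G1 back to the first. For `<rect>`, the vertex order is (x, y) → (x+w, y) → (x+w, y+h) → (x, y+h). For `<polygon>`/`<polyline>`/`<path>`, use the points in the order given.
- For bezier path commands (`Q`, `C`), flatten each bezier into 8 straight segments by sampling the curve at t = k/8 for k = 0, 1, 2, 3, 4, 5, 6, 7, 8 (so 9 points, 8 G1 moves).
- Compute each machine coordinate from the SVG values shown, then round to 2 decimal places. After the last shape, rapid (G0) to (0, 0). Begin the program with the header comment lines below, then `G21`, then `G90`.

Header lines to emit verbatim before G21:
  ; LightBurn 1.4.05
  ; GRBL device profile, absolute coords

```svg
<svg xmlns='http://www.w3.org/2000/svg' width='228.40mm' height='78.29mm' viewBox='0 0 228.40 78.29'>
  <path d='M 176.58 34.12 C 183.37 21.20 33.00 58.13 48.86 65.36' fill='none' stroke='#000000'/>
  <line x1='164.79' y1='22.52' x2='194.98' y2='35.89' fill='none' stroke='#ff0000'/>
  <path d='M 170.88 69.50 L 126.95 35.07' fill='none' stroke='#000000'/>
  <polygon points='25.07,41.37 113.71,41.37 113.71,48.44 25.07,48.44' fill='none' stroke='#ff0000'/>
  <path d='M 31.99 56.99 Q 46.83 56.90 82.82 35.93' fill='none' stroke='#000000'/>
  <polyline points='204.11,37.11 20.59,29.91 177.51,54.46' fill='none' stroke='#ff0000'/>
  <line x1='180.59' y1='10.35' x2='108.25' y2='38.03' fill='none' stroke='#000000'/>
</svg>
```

; LightBurn 1.4.05
; GRBL device profile, absolute coords
G21
G90
G0 X176.58 Y44.17
M3 S614
G01 X172.39 Y46.83 F1687
G01 X157.26 Y45.76
G01 X134.97 Y41.87
G01 X109.32 Y36.11
G01 X84.09 Y29.40
G01 X63.08 Y22.68
G01 X50.07 Y16.88
G01 X48.86 Y12.93
M5
G0 X164.79 Y55.77
M3 S893
G01 X194.98 Y42.40 F1495
M5
G0 X170.88 Y8.79
M3 S614
G01 X126.95 Y43.22 F1687
M5
G0 X25.07 Y36.92
M3 S893
G01 X113.71 Y36.92 F1495
G01 X113.71 Y29.85
G01 X25.07 Y29.85
G01 X25.07 Y36.92
M5
G0 X31.99 Y21.30
M3 S614
G01 X36.03 Y21.65 F1687
G01 X40.73 Y22.65
G01 X46.09 Y24.30
G01 X52.12 Y26.61
G01 X58.80 Y29.57
G01 X66.15 Y33.18
G01 X74.15 Y37.44
G01 X82.82 Y42.36
M5
G0 X204.11 Y41.18
M3 S893
G01 X20.59 Y48.38 F1495
G01 X177.51 Y23.83
M5
G0 X180.59 Y67.94
M3 S614
G01 X108.25 Y40.26 F1687
M5
G0 X0.00 Y0.00

1 u = 1 mm; y_m = 78.29 − y.

[1] `<path>` cubic bezier, #000000→score S614 F1687: (176.58,44.17) → (172.39,46.83) → (157.26,45.76) → (134.97,41.87) → (109.32,36.11) → (84.09,29.40) → (63.08,22.68) → (50.07,16.88) → (48.86,12.93)

[2] `<line>` line segment, #ff0000→cut S893 F1495: (164.79,55.77) → (194.98,42.40)

[3] `<path>` line segment, #000000→score S614 F1687: (170.88,8.79) → (126.95,43.22)

[4] `<polygon>` rectangle, #ff0000→cut S893 F1495: (25.07,36.92) → (113.71,36.92) → (113.71,29.85) → (25.07,29.85) → (25.07,36.92) (closed)

[5] `<path>` quadratic bezier, #000000→score S614 F1687: (31.99,21.30) → (36.03,21.65) → (40.73,22.65) → (46.09,24.30) → (52.12,26.61) → (58.80,29.57) → (66.15,33.18) → (74.15,37.44) → (82.82,42.36)

[6] `<polyline>` open polyline, #ff0000→cut S893 F1495: (204.11,41.18) → (20.59,48.38) → (177.51,23.83)

[7] `<line>` line segment, #000000→score S614 F1687: (180.59,67.94) → (108.25,40.26)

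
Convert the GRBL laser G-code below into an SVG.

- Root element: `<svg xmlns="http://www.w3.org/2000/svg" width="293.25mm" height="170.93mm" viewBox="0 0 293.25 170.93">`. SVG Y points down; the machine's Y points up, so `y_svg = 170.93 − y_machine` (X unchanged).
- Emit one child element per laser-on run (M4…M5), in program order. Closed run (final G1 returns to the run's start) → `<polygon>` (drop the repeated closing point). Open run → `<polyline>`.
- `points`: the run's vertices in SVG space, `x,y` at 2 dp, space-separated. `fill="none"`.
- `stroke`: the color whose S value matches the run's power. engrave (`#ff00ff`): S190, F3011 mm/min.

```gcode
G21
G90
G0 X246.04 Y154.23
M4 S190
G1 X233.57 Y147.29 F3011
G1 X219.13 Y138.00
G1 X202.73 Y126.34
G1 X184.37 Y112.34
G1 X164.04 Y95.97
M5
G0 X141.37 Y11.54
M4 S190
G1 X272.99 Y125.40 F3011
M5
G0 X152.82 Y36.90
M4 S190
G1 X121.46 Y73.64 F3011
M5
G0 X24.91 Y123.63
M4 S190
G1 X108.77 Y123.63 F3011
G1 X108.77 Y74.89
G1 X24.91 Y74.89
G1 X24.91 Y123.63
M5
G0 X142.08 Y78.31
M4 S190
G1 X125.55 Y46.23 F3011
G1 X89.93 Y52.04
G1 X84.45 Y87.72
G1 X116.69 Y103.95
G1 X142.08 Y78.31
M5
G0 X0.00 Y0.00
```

<svg xmlns="http://www.w3.org/2000/svg" width="293.25mm" height="170.93mm" viewBox="0 0 293.25 170.93">
  <polyline points="246.04,16.70 233.57,23.64 219.13,32.93 202.73,44.59 184.37,58.59 164.04,74.96" fill="none" stroke="#ff00ff"/>
  <polyline points="141.37,159.39 272.99,45.53" fill="none" stroke="#ff00ff"/>
  <polyline points="152.82,134.03 121.46,97.29" fill="none" stroke="#ff00ff"/>
  <polygon points="24.91,47.30 108.77,47.30 108.77,96.04 24.91,96.04" fill="none" stroke="#ff00ff"/>
  <polygon points="142.08,92.62 125.55,124.70 89.93,118.89 84.45,83.21 116.69,66.98" fill="none" stroke="#ff00ff"/>
</svg>

Machine Y-up, SVG Y-down with viewBox height 170.93, so y_svg = 170.93 − y_machine; X carries over. Every run uses S190, so all elements get stroke `#ff00ff` (engrave).

Run 1: The run is open, so emit a `<polyline>` with points (Y-flipped): 246.04,16.70 233.57,23.64 219.13,32.93 202.73,44.59 184.37,58.59 164.04,74.96.

Run 2: The run is open, so emit a `<polyline>` with points (Y-flipped): 141.37,159.39 272.99,45.53.

Run 3: The run is open, so emit a `<polyline>` with points (Y-flipped): 152.82,134.03 121.46,97.29.

Run 4: The run returns to its start, so emit a `<polygon>` with points (Y-flipped): 24.91,47.30 108.77,47.30 108.77,96.04 24.91,96.04.

Run 5: The run returns to its start, so emit a `<polygon>` with points (Y-flipped): 142.08,92.62 125.55,124.70 89.93,118.89 84.45,83.21 116.69,66.98.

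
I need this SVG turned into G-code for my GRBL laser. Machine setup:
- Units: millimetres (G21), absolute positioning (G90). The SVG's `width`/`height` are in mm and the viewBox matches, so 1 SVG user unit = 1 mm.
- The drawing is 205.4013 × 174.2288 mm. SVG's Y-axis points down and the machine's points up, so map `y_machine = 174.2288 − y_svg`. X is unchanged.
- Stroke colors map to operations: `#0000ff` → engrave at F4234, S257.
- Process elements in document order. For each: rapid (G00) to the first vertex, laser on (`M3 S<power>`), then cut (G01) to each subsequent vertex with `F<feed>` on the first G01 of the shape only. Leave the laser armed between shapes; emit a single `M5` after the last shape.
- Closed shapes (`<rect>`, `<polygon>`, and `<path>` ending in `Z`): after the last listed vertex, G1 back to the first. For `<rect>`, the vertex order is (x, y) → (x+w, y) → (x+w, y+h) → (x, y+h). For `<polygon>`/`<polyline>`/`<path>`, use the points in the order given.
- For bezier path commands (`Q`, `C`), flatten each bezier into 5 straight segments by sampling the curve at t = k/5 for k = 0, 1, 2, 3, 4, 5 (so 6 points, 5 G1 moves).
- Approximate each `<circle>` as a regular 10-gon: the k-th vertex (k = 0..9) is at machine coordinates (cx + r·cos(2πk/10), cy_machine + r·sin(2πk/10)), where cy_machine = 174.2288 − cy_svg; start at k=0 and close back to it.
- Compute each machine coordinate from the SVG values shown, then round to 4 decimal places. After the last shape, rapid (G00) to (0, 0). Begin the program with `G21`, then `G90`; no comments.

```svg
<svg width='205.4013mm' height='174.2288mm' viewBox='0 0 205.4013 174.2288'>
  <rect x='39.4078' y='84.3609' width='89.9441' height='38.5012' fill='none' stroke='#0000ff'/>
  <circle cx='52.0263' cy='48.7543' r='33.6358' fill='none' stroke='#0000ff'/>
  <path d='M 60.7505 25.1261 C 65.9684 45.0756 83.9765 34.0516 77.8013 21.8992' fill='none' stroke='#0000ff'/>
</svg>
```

G21
G90
G00 X39.4078 Y89.8679
M3 S257
G01 X129.3519 Y89.8679 F4234
G01 X129.3519 Y51.3667
G01 X39.4078 Y51.3667
G01 X39.4078 Y89.8679
G00 X85.6621 Y125.4745
M3 S257
G01 X79.2382 Y145.2451 F4234
G01 X62.4203 Y157.4640
G01 X41.6323 Y157.4640
G01 X24.8144 Y145.2451
G01 X18.3905 Y125.4745
G01 X24.8144 Y105.7039
G01 X41.6323 Y93.4850
G01 X62.4203 Y93.4850
G01 X79.2382 Y105.7039
G01 X85.6621 Y125.4745
G00 X60.7505 Y149.1027
M3 S257
G01 X65.1203 Y140.6111 F4234
G01 X70.7850 Y138.1205
G01 X75.9699 Y140.1984
G01 X78.9002 Y145.4123
G01 X77.8013 Y152.3296
M5
G00 X0.0000 Y0.0000

1 u = 1 mm; y_m = 174.2288 − y.

[1] `<rect>` rectangle, #0000ff→engrave S257 F4234: (39.4078,89.8679) → (129.3519,89.8679) → (129.3519,51.3667) → (39.4078,51.3667) → (39.4078,89.8679) (closed)

[2] `<circle>` circle, #0000ff→engrave S257 F4234: (85.6621,125.4745) → (79.2382,145.2451) → (62.4203,157.4640) → (41.6323,157.4640) → (24.8144,145.2451) → (18.3905,125.4745) → (24.8144,105.7039) → (41.6323,93.4850) → (62.4203,93.4850) → (79.2382,105.7039) → (85.6621,125.4745) (closed)

[3] `<path>` cubic bezier, #0000ff→engrave S257 F4234: (60.7505,149.1027) → (65.1203,140.6111) → (70.7850,138.1205) → (75.9699,140.1984) → (78.9002,145.4123) → (77.8013,152.3296)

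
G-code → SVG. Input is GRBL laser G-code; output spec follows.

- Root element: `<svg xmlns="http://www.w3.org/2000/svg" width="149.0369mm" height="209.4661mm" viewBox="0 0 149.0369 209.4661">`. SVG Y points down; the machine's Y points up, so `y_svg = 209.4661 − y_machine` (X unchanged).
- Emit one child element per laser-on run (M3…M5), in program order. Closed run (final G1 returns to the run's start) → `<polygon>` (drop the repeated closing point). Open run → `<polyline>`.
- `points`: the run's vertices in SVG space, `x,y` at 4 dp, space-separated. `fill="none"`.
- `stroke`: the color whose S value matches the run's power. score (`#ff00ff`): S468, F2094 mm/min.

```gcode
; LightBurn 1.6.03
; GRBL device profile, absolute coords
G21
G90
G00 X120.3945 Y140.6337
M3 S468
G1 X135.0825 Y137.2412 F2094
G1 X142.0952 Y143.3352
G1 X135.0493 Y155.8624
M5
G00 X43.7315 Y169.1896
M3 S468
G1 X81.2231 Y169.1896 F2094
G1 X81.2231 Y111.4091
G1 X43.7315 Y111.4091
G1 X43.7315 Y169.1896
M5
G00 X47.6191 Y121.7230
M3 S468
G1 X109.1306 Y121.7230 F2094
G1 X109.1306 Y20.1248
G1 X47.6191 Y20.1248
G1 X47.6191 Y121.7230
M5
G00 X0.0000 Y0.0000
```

<svg xmlns="http://www.w3.org/2000/svg" width="149.0369mm" height="209.4661mm" viewBox="0 0 149.0369 209.4661">
  <polyline points="120.3945,68.8324 135.0825,72.2249 142.0952,66.1309 135.0493,53.6037" fill="none" stroke="#ff00ff"/>
  <polygon points="43.7315,40.2765 81.2231,40.2765 81.2231,98.0570 43.7315,98.0570" fill="none" stroke="#ff00ff"/>
  <polygon points="47.6191,87.7431 109.1306,87.7431 109.1306,189.3413 47.6191,189.3413" fill="none" stroke="#ff00ff"/>
</svg>

y_svg = 209.4661 − y_m. Every run uses S468, so all elements get stroke `#ff00ff` (score).

[1] open run; points: 120.3945,68.8324 135.0825,72.2249 142.0952,66.1309 135.0493,53.6037

[2] closed run; points: 43.7315,40.2765 81.2231,40.2765 81.2231,98.0570 43.7315,98.0570

[3] closed run; points: 47.6191,87.7431 109.1306,87.7431 109.1306,189.3413 47.6191,189.3413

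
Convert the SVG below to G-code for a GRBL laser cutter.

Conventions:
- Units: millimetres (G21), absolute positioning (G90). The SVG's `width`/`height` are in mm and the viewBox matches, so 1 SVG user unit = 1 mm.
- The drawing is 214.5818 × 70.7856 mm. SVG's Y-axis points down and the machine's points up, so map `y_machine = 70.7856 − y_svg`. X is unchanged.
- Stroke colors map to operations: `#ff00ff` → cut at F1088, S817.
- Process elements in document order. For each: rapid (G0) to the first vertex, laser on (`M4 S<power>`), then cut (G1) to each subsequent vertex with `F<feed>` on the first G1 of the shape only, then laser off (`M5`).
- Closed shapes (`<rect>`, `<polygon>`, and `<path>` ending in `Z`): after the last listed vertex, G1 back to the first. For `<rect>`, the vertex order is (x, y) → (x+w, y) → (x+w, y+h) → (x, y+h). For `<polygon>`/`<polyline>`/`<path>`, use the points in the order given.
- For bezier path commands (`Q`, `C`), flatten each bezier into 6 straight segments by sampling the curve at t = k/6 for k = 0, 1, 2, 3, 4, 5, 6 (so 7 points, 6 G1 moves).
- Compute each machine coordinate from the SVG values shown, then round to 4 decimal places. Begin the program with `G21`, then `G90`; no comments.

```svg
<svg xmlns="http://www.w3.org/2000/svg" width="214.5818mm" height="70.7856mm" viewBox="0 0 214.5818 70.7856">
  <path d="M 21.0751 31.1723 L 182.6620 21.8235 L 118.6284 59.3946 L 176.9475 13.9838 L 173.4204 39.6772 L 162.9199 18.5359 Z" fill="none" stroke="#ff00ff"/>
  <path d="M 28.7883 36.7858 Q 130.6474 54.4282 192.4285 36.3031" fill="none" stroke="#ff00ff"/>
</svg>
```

G21
G90
G0 X21.0751 Y39.6133
M4 S817
G1 X182.6620 Y48.9621 F1088
G1 X118.6284 Y11.3910
G1 X176.9475 Y56.8018
G1 X173.4204 Y31.1084
G1 X162.9199 Y52.2497
G1 X21.0751 Y39.6133
M5
G0 X28.7883 Y33.9998
M4 S817
G1 X61.6281 Y29.1125 F1088
G1 X92.2413 Y26.2124
G1 X120.6279 Y25.2993
G1 X146.7880 Y26.3733
G1 X170.7215 Y29.4343
G1 X192.4285 Y34.4825
M5

1 u = 1 mm; y_m = 70.7856 − y.

[1] `<path>` closed polygon, #ff00ff→cut S817 F1088: (21.0751,39.6133) → (182.6620,48.9621) → (118.6284,11.3910) → (176.9475,56.8018) → (173.4204,31.1084) → (162.9199,52.2497) → (21.0751,39.6133) (closed)

[2] `<path>` quadratic bezier, #ff00ff→cut S817 F1088: (28.7883,33.9998) → (61.6281,29.1125) → (92.2413,26.2124) → (120.6279,25.2993) → (146.7880,26.3733) → (170.7215,29.4343) → (192.4285,34.4825)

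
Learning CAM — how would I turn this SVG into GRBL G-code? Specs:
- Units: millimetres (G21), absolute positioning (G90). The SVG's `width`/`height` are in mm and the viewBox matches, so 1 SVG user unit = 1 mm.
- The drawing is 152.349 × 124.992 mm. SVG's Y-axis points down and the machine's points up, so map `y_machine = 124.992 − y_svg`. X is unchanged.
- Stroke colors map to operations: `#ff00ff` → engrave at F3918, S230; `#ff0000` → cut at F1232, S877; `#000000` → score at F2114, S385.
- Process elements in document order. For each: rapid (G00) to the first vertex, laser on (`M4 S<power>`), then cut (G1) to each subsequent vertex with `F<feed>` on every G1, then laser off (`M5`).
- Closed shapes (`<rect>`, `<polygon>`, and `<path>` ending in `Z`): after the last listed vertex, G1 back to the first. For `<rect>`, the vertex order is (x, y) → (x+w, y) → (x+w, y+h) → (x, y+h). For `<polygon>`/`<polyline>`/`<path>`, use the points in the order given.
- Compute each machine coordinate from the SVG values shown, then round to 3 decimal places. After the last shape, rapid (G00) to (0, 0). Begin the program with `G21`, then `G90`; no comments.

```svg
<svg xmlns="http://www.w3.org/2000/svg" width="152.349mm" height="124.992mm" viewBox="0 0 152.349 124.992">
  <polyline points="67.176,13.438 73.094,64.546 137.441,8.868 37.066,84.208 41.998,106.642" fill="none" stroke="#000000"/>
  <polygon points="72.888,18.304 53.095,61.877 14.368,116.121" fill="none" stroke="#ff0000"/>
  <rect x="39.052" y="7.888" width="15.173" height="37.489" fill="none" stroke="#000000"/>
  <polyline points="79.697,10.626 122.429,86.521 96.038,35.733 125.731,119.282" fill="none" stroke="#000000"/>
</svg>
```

viewBox `0 0 152.349 124.992` with mm width/height → 1 unit = 1 mm. Flip: y_m = 124.992 − y_svg.

**Shape 1** — `<polyline>` open polyline, stroke `#000000` → score (S385, F2114). Machine vertices: (67.176,111.554) → (73.094,60.446) → (137.441,116.124) → (37.066,40.784) → (41.998,18.350). Open path.

**Shape 2** — `<polygon>` closed polygon, stroke `#ff0000` → cut (S877, F1232). Machine vertices: (72.888,106.688) → (53.095,63.115) → (14.368,8.871) → (72.888,106.688). Closed: final G1 returns to the first vertex.

**Shape 3** — `<rect>` rectangle, stroke `#000000` → score (S385, F2114). Machine vertices: (39.052,117.104) → (54.225,117.104) → (54.225,79.615) → (39.052,79.615) → (39.052,117.104). Closed: final G1 returns to the first vertex.

**Shape 4** — `<polyline>` open polyline, stroke `#000000` → score (S385, F2114). Machine vertices: (79.697,114.366) → (122.429,38.471) → (96.038,89.259) → (125.731,5.710). Open path.

G21
G90
G00 X67.176 Y111.554
M4 S385
G1 X73.094 Y60.446 F2114
G1 X137.441 Y116.124 F2114
G1 X37.066 Y40.784 F2114
G1 X41.998 Y18.350 F2114
M5
G00 X72.888 Y106.688
M4 S877
G1 X53.095 Y63.115 F1232
G1 X14.368 Y8.871 F1232
G1 X72.888 Y106.688 F1232
M5
G00 X39.052 Y117.104
M4 S385
G1 X54.225 Y117.104 F2114
G1 X54.225 Y79.615 F2114
G1 X39.052 Y79.615 F2114
G1 X39.052 Y117.104 F2114
M5
G00 X79.697 Y114.366
M4 S385
G1 X122.429 Y38.471 F2114
G1 X96.038 Y89.259 F2114
G1 X125.731 Y5.710 F2114
M5
G00 X0.000 Y0.000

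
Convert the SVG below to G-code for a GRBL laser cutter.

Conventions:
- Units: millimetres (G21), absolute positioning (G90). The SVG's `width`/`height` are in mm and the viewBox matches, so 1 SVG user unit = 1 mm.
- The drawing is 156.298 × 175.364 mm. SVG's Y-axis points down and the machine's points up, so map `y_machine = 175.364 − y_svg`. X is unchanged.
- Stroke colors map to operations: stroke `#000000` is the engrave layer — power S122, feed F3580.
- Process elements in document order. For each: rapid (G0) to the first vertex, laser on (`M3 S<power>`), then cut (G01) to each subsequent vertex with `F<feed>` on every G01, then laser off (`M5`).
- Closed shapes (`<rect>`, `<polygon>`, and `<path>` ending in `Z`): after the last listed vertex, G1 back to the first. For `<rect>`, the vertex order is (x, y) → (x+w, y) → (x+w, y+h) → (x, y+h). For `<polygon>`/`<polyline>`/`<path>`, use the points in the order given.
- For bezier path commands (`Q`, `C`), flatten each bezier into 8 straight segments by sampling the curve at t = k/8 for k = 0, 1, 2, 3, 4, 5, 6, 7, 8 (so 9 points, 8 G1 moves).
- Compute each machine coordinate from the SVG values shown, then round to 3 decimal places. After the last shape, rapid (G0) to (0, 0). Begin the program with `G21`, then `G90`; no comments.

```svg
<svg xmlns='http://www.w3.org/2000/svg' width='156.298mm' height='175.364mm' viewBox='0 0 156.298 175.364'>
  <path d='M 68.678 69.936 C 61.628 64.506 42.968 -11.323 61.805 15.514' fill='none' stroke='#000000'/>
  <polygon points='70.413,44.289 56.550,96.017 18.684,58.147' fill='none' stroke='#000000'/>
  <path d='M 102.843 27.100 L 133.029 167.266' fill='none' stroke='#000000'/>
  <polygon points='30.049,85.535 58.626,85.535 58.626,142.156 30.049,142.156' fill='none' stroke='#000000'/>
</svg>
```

Since the viewBox matches the mm dimensions, user units are millimetres directly. The only transform is the Y-flip y_m = 175.364 − y_svg.

Shape 1 is a cubic bezier drawn with `<path>`. Its stroke #000000 means engrave at S122, F3580. After flipping Y the toolpath is (68.678,105.428) → (65.586,110.426) → (61.981,119.996) → (58.438,132.110) → (55.534,144.739) → (53.843,155.856) → (53.941,163.432) → (56.403,165.439) → (61.805,159.850).

Shape 2 is a regular polygon drawn with `<polygon>`. Its stroke #000000 means engrave at S122, F3580. After flipping Y the toolpath is (70.413,131.075) → (56.550,79.347) → (18.684,117.217) → (70.413,131.075), returning to the start.

Shape 3 is a line segment drawn with `<path>`. Its stroke #000000 means engrave at S122, F3580. After flipping Y the toolpath is (102.843,148.264) → (133.029,8.098).

Shape 4 is a rectangle drawn with `<polygon>`. Its stroke #000000 means engrave at S122, F3580. After flipping Y the toolpath is (30.049,89.829) → (58.626,89.829) → (58.626,33.208) → (30.049,33.208) → (30.049,89.829), returning to the start.

G21
G90
G0 X68.678 Y105.428
M3 S122
G01 X65.586 Y110.426 F3580
G01 X61.981 Y119.996 F3580
G01 X58.438 Y132.110 F3580
G01 X55.534 Y144.739 F3580
G01 X53.843 Y155.856 F3580
G01 X53.941 Y163.432 F3580
G01 X56.403 Y165.439 F3580
G01 X61.805 Y159.850 F3580
M5
G0 X70.413 Y131.075
M3 S122
G01 X56.550 Y79.347 F3580
G01 X18.684 Y117.217 F3580
G01 X70.413 Y131.075 F3580
M5
G0 X102.843 Y148.264
M3 S122
G01 X133.029 Y8.098 F3580
M5
G0 X30.049 Y89.829
M3 S122
G01 X58.626 Y89.829 F3580
G01 X58.626 Y33.208 F3580
G01 X30.049 Y33.208 F3580
G01 X30.049 Y89.829 F3580
M5
G0 X0.000 Y0.000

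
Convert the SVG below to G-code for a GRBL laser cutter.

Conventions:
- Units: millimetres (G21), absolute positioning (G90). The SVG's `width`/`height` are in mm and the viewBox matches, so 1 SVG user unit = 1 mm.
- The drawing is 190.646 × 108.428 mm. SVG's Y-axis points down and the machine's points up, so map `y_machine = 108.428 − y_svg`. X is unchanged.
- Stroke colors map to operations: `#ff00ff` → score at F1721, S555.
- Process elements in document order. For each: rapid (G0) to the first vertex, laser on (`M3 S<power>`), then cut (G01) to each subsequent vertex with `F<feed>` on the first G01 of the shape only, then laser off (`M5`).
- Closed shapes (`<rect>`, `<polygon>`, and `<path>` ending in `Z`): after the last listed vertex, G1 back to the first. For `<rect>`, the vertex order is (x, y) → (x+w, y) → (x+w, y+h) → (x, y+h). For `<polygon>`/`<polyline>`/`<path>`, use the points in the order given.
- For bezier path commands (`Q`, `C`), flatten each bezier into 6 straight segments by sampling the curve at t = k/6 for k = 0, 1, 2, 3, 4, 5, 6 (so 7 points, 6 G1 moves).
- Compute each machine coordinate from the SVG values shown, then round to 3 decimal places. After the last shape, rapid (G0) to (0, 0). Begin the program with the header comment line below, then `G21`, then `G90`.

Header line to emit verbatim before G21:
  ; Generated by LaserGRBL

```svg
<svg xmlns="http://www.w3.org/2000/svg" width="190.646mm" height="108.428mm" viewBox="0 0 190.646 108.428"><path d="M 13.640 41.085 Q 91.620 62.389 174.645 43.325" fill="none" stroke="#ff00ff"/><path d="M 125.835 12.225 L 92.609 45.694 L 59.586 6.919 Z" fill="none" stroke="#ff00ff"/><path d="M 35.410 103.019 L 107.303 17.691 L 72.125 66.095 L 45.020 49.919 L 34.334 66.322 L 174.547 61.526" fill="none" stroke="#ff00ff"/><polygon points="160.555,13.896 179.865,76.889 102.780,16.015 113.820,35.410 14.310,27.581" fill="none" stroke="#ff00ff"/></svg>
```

viewBox `0 0 190.646 108.428` with mm width/height → 1 unit = 1 mm. Flip: y_m = 108.428 − y_svg.

**Shape 1** — `<path>` quadratic bezier, stroke `#ff00ff` → score (S555, F1721). Control points (SVG): P0=(13.640,41.085), P1=(91.620,62.389), P2=(174.645,43.325); sampled at t=k/6. Machine vertices: (13.640,67.343) → (39.773,61.363) → (66.187,57.626) → (92.881,56.131) → (119.856,56.879) → (147.110,59.870) → (174.645,65.103). Open path.

**Shape 2** — `<path>` closed polygon, stroke `#ff00ff` → score (S555, F1721). Machine vertices: (125.835,96.203) → (92.609,62.734) → (59.586,101.509) → (125.835,96.203). Closed: final G1 returns to the first vertex.

**Shape 3** — `<path>` open polyline, stroke `#ff00ff` → score (S555, F1721). Machine vertices: (35.410,5.409) → (107.303,90.737) → (72.125,42.333) → (45.020,58.509) → (34.334,42.106) → (174.547,46.902). Open path.

**Shape 4** — `<polygon>` closed polygon, stroke `#ff00ff` → score (S555, F1721). Machine vertices: (160.555,94.532) → (179.865,31.539) → (102.780,92.413) → (113.820,73.018) → (14.310,80.847) → (160.555,94.532). Closed: final G1 returns to the first vertex.

; Generated by LaserGRBL
G21
G90
G0 X13.640 Y67.343
M3 S555
G01 X39.773 Y61.363 F1721
G01 X66.187 Y57.626
G01 X92.881 Y56.131
G01 X119.856 Y56.879
G01 X147.110 Y59.870
G01 X174.645 Y65.103
M5
G0 X125.835 Y96.203
M3 S555
G01 X92.609 Y62.734 F1721
G01 X59.586 Y101.509
G01 X125.835 Y96.203
M5
G0 X35.410 Y5.409
M3 S555
G01 X107.303 Y90.737 F1721
G01 X72.125 Y42.333
G01 X45.020 Y58.509
G01 X34.334 Y42.106
G01 X174.547 Y46.902
M5
G0 X160.555 Y94.532
M3 S555
G01 X179.865 Y31.539 F1721
G01 X102.780 Y92.413
G01 X113.820 Y73.018
G01 X14.310 Y80.847
G01 X160.555 Y94.532
M5
G0 X0.000 Y0.000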